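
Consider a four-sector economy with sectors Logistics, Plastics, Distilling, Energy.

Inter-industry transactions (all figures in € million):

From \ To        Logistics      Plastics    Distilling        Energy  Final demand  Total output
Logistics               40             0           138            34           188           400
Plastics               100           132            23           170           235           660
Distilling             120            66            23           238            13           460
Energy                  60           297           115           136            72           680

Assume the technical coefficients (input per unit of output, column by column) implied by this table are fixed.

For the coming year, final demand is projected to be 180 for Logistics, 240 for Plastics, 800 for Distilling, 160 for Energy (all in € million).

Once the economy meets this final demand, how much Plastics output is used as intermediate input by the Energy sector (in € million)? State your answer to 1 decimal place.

z_24 = 408.1

Technical coefficients a_ij = z_ij / X_j:
  a_11 = 40/400 = 0.10, a_21 = 100/400 = 0.25, a_31 = 120/400 = 0.30, a_41 = 60/400 = 0.15
  a_12 = 0/660 = 0.00, a_22 = 132/660 = 0.20, a_32 = 66/660 = 0.10, a_42 = 297/660 = 0.45
  a_13 = 138/460 = 0.30, a_23 = 23/460 = 0.05, a_33 = 23/460 = 0.05, a_43 = 115/460 = 0.25
  a_14 = 34/680 = 0.05, a_24 = 170/680 = 0.25, a_34 = 238/680 = 0.35, a_44 = 136/680 = 0.20
I − A =
  [   0.90     0.00    -0.30    -0.05]
  [  -0.25     0.80    -0.05    -0.25]
  [  -0.30    -0.10     0.95    -0.35]
  [  -0.15    -0.45    -0.25     0.80]
Compute the cofactors C_ij = (−1)^(i+j)·(3×3 minor ij) of I−A; the adjugate is their transpose:
adj(I−A) = Cᵀ =
  [ 0.413000   0.093875   0.169375   0.129250]
  [ 0.237125   0.506625   0.166250   0.245875]
  [ 0.263375   0.219750   0.463125   0.287750]
  [ 0.293125   0.371250   0.270000   0.600000]
det(I−A) = Σ_j (I−A)_1j·C_1j = (0.90)(0.413000) + (0.00)(0.237125) + (-0.30)(0.263375) + (-0.05)(0.293125) = 0.27803125
(I − A)⁻¹ = adj(I−A) / det(I−A) ≈
  [   1.4854     0.3376     0.6092     0.4649]
  [   0.8529     1.8222     0.5980     0.8843]
  [   0.9473     0.7904     1.6657     1.0350]
  [   1.0543     1.3353     0.9711     2.1580]
First solve x = (I − A)⁻¹ d = adj(I−A)·d / det(I−A); in particular x_4 = (0.293125·180 + 0.371250·240 + 0.270000·800 + 0.600000·160) / 0.27803125 = 453.8625 / 0.27803125 ≈ 1632.415.
Intermediate flow from 2 to 4: z_24 = a_24 · x_4 = 0.25 × 453.8625 / 0.27803125 = 113.465625 / 0.27803125 ≈ 408.1.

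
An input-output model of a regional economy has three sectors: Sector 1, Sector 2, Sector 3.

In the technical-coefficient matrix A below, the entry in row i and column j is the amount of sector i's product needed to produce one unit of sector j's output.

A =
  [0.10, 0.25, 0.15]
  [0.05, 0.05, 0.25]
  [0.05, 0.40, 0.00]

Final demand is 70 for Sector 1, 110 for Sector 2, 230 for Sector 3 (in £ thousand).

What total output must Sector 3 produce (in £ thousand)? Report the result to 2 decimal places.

x_3 = 323.94

I − A =
  [   0.90    -0.25    -0.15]
  [  -0.05     0.95    -0.25]
  [  -0.05    -0.40     1.00]
Cofactors of I−A, C_ij = (−1)^(i+j)·(minor ij) (rows/columns in the sector order above):
  C_11 = (0.95)(1.00) − (-0.25)(-0.40) = 0.8500
  C_12 = −[(-0.05)(1.00) − (-0.25)(-0.05)] = 0.0625
  C_13 = (-0.05)(-0.40) − (0.95)(-0.05) = 0.0675
  C_21 = −[(-0.25)(1.00) − (-0.15)(-0.40)] = 0.3100
  C_22 = (0.90)(1.00) − (-0.15)(-0.05) = 0.8925
  C_23 = −[(0.90)(-0.40) − (-0.25)(-0.05)] = 0.3725
  C_31 = (-0.25)(-0.25) − (-0.15)(0.95) = 0.2050
  C_32 = −[(0.90)(-0.25) − (-0.15)(-0.05)] = 0.2325
  C_33 = (0.90)(0.95) − (-0.25)(-0.05) = 0.8425
det(I−A) = Σ_j (I−A)_1j·C_1j = (0.90)(0.8500) + (-0.25)(0.0625) + (-0.15)(0.0675) = 0.73925
adj(I−A) = Cᵀ =
  [ 0.8500   0.3100   0.2050]
  [ 0.0625   0.8925   0.2325]
  [ 0.0675   0.3725   0.8425]
(I − A)⁻¹ = adj(I−A) / det(I−A) ≈
  [   1.1498     0.4193     0.2773]
  [   0.0845     1.2073     0.3145]
  [   0.0913     0.5039     1.1397]
x = (I − A)⁻¹ d = adj(I−A)·d / det(I−A), with det(I−A) = 0.73925:
  x_1 = (0.8500·70 + 0.3100·110 + 0.2050·230) / 0.73925 = 140.75 / 0.73925 ≈ 190.40
  x_2 = (0.0625·70 + 0.8925·110 + 0.2325·230) / 0.73925 = 156.025 / 0.73925 ≈ 211.06
  x_3 = (0.0675·70 + 0.3725·110 + 0.8425·230) / 0.73925 = 239.475 / 0.73925 ≈ 323.94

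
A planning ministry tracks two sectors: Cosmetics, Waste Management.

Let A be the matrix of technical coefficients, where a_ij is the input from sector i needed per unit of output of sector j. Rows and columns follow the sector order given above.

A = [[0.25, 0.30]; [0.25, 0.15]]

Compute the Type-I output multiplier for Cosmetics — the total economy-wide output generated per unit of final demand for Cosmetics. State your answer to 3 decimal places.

I − A =
  [   0.75    -0.30]
  [  -0.25     0.85]
det(I−A) = (0.75)(0.85) − (-0.30)(-0.25) = 0.5625
adj(I−A) = [[0.85, 0.30], [0.25, 0.75]]
(I − A)⁻¹ = adj(I−A) / det(I−A) ≈
  [   1.5111     0.5333]
  [   0.4444     1.3333]
The output multiplier for sector j is the column-j sum of the Leontief inverse (I − A)⁻¹ = adj(I−A) / det(I−A).
Column C of adj(I−A): (0.85, 0.25); det(I−A) = 0.5625.
m_C = (0.85 + 0.25) / 0.5625 = 1.10 / 0.5625 ≈ 1.956.

m_C = 1.956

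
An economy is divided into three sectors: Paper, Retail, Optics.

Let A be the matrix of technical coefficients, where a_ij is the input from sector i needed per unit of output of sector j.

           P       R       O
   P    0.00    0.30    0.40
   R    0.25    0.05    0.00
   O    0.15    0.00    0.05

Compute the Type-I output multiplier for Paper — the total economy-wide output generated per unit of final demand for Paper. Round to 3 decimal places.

m_P = 1.656

I − A =
  [   1.00    -0.30    -0.40]
  [  -0.25     0.95     0.00]
  [  -0.15     0.00     0.95]
Cofactors of I−A, C_ij = (−1)^(i+j)·(minor ij) (rows/columns in the sector order above):
  C_11 = (0.95)(0.95) − (0.00)(0.00) = 0.9025
  C_12 = −[(-0.25)(0.95) − (0.00)(-0.15)] = 0.2375
  C_13 = (-0.25)(0.00) − (0.95)(-0.15) = 0.1425
  C_21 = −[(-0.30)(0.95) − (-0.40)(0.00)] = 0.2850
  C_22 = (1.00)(0.95) − (-0.40)(-0.15) = 0.8900
  C_23 = −[(1.00)(0.00) − (-0.30)(-0.15)] = 0.0450
  C_31 = (-0.30)(0.00) − (-0.40)(0.95) = 0.3800
  C_32 = −[(1.00)(0.00) − (-0.40)(-0.25)] = 0.1000
  C_33 = (1.00)(0.95) − (-0.30)(-0.25) = 0.8750
det(I−A) = Σ_j (I−A)_1j·C_1j = (1.00)(0.9025) + (-0.30)(0.2375) + (-0.40)(0.1425) = 0.77425
adj(I−A) = Cᵀ =
  [ 0.9025   0.2850   0.3800]
  [ 0.2375   0.8900   0.1000]
  [ 0.1425   0.0450   0.8750]
(I − A)⁻¹ = adj(I−A) / det(I−A) ≈
  [   1.1656     0.3681     0.4908]
  [   0.3067     1.1495     0.1292]
  [   0.1840     0.0581     1.1301]
The output multiplier for sector j is the column-j sum of the Leontief inverse (I − A)⁻¹ = adj(I−A) / det(I−A).
Column P of adj(I−A): (0.9025, 0.2375, 0.1425); det(I−A) = 0.77425.
m_P = (0.9025 + 0.2375 + 0.1425) / 0.77425 = 1.2825 / 0.77425 ≈ 1.656.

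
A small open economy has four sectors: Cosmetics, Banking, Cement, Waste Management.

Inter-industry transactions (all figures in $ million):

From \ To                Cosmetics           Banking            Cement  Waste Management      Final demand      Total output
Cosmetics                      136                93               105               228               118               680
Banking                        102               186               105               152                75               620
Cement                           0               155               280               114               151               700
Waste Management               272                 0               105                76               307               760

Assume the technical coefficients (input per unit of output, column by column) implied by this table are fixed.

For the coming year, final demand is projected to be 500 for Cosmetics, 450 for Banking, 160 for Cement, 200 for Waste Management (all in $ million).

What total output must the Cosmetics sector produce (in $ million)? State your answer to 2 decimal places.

Technical coefficients a_ij = z_ij / X_j:
  a_11 = 136/680 = 0.20, a_21 = 102/680 = 0.15, a_31 = 0/680 = 0.00, a_41 = 272/680 = 0.40
  a_12 = 93/620 = 0.15, a_22 = 186/620 = 0.30, a_32 = 155/620 = 0.25, a_42 = 0/620 = 0.00
  a_13 = 105/700 = 0.15, a_23 = 105/700 = 0.15, a_33 = 280/700 = 0.40, a_43 = 105/700 = 0.15
  a_14 = 228/760 = 0.30, a_24 = 152/760 = 0.20, a_34 = 114/760 = 0.15, a_44 = 76/760 = 0.10
I − A =
  [   0.80    -0.15    -0.15    -0.30]
  [  -0.15     0.70    -0.15    -0.20]
  [   0.00    -0.25     0.60    -0.15]
  [  -0.40     0.00    -0.15     0.90]
Compute the cofactors C_ij = (−1)^(i+j)·(3×3 minor ij) of I−A; the adjugate is their transpose:
adj(I−A) = Cᵀ =
  [ 0.321000   0.122625   0.150750   0.159375]
  [ 0.134625   0.333000   0.153000   0.144375]
  [ 0.095750   0.159000   0.387750   0.131875]
  [ 0.158625   0.081000   0.131625   0.286875]
det(I−A) = Σ_j (I−A)_1j·C_1j = (0.80)(0.321000) + (-0.15)(0.134625) + (-0.15)(0.095750) + (-0.30)(0.158625) = 0.17465625
(I − A)⁻¹ = adj(I−A) / det(I−A) ≈
  [   1.8379     0.7021     0.8631     0.9125]
  [   0.7708     1.9066     0.8760     0.8266]
  [   0.5482     0.9104     2.2201     0.7551]
  [   0.9082     0.4638     0.7536     1.6425]
x = (I − A)⁻¹ d = adj(I−A)·d / det(I−A), with det(I−A) = 0.17465625:
  x_1 = (0.321000·500 + 0.122625·450 + 0.150750·160 + 0.159375·200) / 0.17465625 = 271.67625 / 0.17465625 ≈ 1555.49
  x_2 = (0.134625·500 + 0.333000·450 + 0.153000·160 + 0.144375·200) / 0.17465625 = 270.5175 / 0.17465625 ≈ 1548.86
  x_3 = (0.095750·500 + 0.159000·450 + 0.387750·160 + 0.131875·200) / 0.17465625 = 207.84 / 0.17465625 ≈ 1189.99
  x_4 = (0.158625·500 + 0.081000·450 + 0.131625·160 + 0.286875·200) / 0.17465625 = 194.1975 / 0.17465625 ≈ 1111.88

x_1 = 1555.49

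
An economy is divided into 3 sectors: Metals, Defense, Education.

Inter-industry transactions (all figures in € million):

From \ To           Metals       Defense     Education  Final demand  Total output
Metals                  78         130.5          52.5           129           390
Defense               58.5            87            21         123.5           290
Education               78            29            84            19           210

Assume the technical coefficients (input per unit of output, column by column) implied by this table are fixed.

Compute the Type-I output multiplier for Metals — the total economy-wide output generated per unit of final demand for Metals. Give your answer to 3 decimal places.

Technical coefficients a_ij = z_ij / X_j:
  a_11 = 78/390 = 0.20, a_21 = 58.5/390 = 0.15, a_31 = 78/390 = 0.20
  a_12 = 130.5/290 = 0.45, a_22 = 87/290 = 0.30, a_32 = 29/290 = 0.10
  a_13 = 52.5/210 = 0.25, a_23 = 21/210 = 0.10, a_33 = 84/210 = 0.40
I − A =
  [   0.80    -0.45    -0.25]
  [  -0.15     0.70    -0.10]
  [  -0.20    -0.10     0.60]
Cofactors of I−A, C_ij = (−1)^(i+j)·(minor ij) (rows/columns in the sector order above):
  C_11 = (0.70)(0.60) − (-0.10)(-0.10) = 0.4100
  C_12 = −[(-0.15)(0.60) − (-0.10)(-0.20)] = 0.1100
  C_13 = (-0.15)(-0.10) − (0.70)(-0.20) = 0.1550
  C_21 = −[(-0.45)(0.60) − (-0.25)(-0.10)] = 0.2950
  C_22 = (0.80)(0.60) − (-0.25)(-0.20) = 0.4300
  C_23 = −[(0.80)(-0.10) − (-0.45)(-0.20)] = 0.1700
  C_31 = (-0.45)(-0.10) − (-0.25)(0.70) = 0.2200
  C_32 = −[(0.80)(-0.10) − (-0.25)(-0.15)] = 0.1175
  C_33 = (0.80)(0.70) − (-0.45)(-0.15) = 0.4925
det(I−A) = Σ_j (I−A)_1j·C_1j = (0.80)(0.4100) + (-0.45)(0.1100) + (-0.25)(0.1550) = 0.23975
adj(I−A) = Cᵀ =
  [ 0.4100   0.2950   0.2200]
  [ 0.1100   0.4300   0.1175]
  [ 0.1550   0.1700   0.4925]
(I − A)⁻¹ = adj(I−A) / det(I−A) ≈
  [   1.7101     1.2304     0.9176]
  [   0.4588     1.7935     0.4901]
  [   0.6465     0.7091     2.0542]
The output multiplier for sector j is the column-j sum of the Leontief inverse (I − A)⁻¹ = adj(I−A) / det(I−A).
Column 1 of adj(I−A): (0.4100, 0.1100, 0.1550); det(I−A) = 0.23975.
m_1 = (0.4100 + 0.1100 + 0.1550) / 0.23975 = 0.675 / 0.23975 ≈ 2.815.

m_1 = 2.815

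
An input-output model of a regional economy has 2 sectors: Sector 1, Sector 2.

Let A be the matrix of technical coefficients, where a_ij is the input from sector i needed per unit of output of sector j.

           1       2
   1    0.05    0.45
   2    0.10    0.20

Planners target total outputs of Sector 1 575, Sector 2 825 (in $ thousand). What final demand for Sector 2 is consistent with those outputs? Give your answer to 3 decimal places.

d_2 = 602.500

I − A =
  [   0.95    -0.45]
  [  -0.10     0.80]
d = (I − A) x:
  d_1 = (+0.95)·575 + (-0.45)·825 = 175.000
  d_2 = (-0.10)·575 + (+0.80)·825 = 602.500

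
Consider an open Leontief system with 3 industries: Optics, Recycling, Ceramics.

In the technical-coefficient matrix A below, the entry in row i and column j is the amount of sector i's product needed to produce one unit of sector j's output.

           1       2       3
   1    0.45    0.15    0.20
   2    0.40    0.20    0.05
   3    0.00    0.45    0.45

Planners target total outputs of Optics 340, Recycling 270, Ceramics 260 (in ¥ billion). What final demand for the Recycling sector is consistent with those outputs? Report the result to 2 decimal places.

I − A =
  [   0.55    -0.15    -0.20]
  [  -0.40     0.80    -0.05]
  [   0.00    -0.45     0.55]
d = (I − A) x:
  d_1 = (+0.55)·340 + (-0.15)·270 + (-0.20)·260 = 94.50
  d_2 = (-0.40)·340 + (+0.80)·270 + (-0.05)·260 = 67.00
  d_3 = (+0.00)·340 + (-0.45)·270 + (+0.55)·260 = 21.50

d_2 = 67.00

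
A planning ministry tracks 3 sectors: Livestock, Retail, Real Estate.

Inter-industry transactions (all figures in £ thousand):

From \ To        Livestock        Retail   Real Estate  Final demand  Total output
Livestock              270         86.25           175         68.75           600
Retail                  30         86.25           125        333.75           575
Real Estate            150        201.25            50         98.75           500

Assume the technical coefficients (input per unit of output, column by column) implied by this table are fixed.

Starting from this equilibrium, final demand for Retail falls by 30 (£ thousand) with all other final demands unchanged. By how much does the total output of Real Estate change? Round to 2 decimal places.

Technical coefficients a_ij = z_ij / X_j:
  a_11 = 270/600 = 0.45, a_21 = 30/600 = 0.05, a_31 = 150/600 = 0.25
  a_12 = 86.25/575 = 0.15, a_22 = 86.25/575 = 0.15, a_32 = 201.25/575 = 0.35
  a_13 = 175/500 = 0.35, a_23 = 125/500 = 0.25, a_33 = 50/500 = 0.10
I − A =
  [   0.55    -0.15    -0.35]
  [  -0.05     0.85    -0.25]
  [  -0.25    -0.35     0.90]
Cofactors of I−A, C_ij = (−1)^(i+j)·(minor ij) (rows/columns in the sector order above):
  C_11 = (0.85)(0.90) − (-0.25)(-0.35) = 0.6775
  C_12 = −[(-0.05)(0.90) − (-0.25)(-0.25)] = 0.1075
  C_13 = (-0.05)(-0.35) − (0.85)(-0.25) = 0.2300
  C_21 = −[(-0.15)(0.90) − (-0.35)(-0.35)] = 0.2575
  C_22 = (0.55)(0.90) − (-0.35)(-0.25) = 0.4075
  C_23 = −[(0.55)(-0.35) − (-0.15)(-0.25)] = 0.2300
  C_31 = (-0.15)(-0.25) − (-0.35)(0.85) = 0.3350
  C_32 = −[(0.55)(-0.25) − (-0.35)(-0.05)] = 0.1550
  C_33 = (0.55)(0.85) − (-0.15)(-0.05) = 0.4600
det(I−A) = Σ_j (I−A)_1j·C_1j = (0.55)(0.6775) + (-0.15)(0.1075) + (-0.35)(0.2300) = 0.2760
adj(I−A) = Cᵀ =
  [ 0.6775   0.2575   0.3350]
  [ 0.1075   0.4075   0.1550]
  [ 0.2300   0.2300   0.4600]
(I − A)⁻¹ = adj(I−A) / det(I−A) ≈
  [   2.4547     0.9330     1.2138]
  [   0.3895     1.4764     0.5616]
  [   0.8333     0.8333     1.6667]
Δx = (I − A)⁻¹ Δd with Δd having -30 in the Retail component and 0 elsewhere.
So Δx_3 = L_32 · (-30), where L_32 = adj(I−A)_32 / det(I−A) = 0.2300 / 0.2760.
Δx_3 = 0.2300 × (-30) / 0.2760 = -6.90 / 0.2760 = -25.00.

Δx_3 = -25.00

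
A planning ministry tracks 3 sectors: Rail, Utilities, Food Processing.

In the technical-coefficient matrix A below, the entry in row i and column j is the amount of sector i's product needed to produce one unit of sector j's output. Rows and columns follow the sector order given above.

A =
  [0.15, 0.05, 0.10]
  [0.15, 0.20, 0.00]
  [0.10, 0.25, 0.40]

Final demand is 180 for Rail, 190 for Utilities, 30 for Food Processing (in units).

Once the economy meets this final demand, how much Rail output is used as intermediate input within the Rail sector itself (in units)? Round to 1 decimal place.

z_RR = 38.0

I − A =
  [   0.85    -0.05    -0.10]
  [  -0.15     0.80     0.00]
  [  -0.10    -0.25     0.60]
Cofactors of I−A, C_ij = (−1)^(i+j)·(minor ij) (rows/columns in the sector order above):
  C_11 = (0.80)(0.60) − (0.00)(-0.25) = 0.4800
  C_12 = −[(-0.15)(0.60) − (0.00)(-0.10)] = 0.0900
  C_13 = (-0.15)(-0.25) − (0.80)(-0.10) = 0.1175
  C_21 = −[(-0.05)(0.60) − (-0.10)(-0.25)] = 0.0550
  C_22 = (0.85)(0.60) − (-0.10)(-0.10) = 0.5000
  C_23 = −[(0.85)(-0.25) − (-0.05)(-0.10)] = 0.2175
  C_31 = (-0.05)(0.00) − (-0.10)(0.80) = 0.0800
  C_32 = −[(0.85)(0.00) − (-0.10)(-0.15)] = 0.0150
  C_33 = (0.85)(0.80) − (-0.05)(-0.15) = 0.6725
det(I−A) = Σ_j (I−A)_1j·C_1j = (0.85)(0.4800) + (-0.05)(0.0900) + (-0.10)(0.1175) = 0.39175
adj(I−A) = Cᵀ =
  [ 0.4800   0.0550   0.0800]
  [ 0.0900   0.5000   0.0150]
  [ 0.1175   0.2175   0.6725]
(I − A)⁻¹ = adj(I−A) / det(I−A) ≈
  [   1.2253     0.1404     0.2042]
  [   0.2297     1.2763     0.0383]
  [   0.2999     0.5552     1.7167]
First solve x = (I − A)⁻¹ d = adj(I−A)·d / det(I−A); in particular x_R = (0.4800·180 + 0.0550·190 + 0.0800·30) / 0.39175 = 99.25 / 0.39175 ≈ 253.350.
Intermediate flow from R to R: z_RR = a_RR · x_R = 0.15 × 99.25 / 0.39175 = 14.8875 / 0.39175 ≈ 38.0.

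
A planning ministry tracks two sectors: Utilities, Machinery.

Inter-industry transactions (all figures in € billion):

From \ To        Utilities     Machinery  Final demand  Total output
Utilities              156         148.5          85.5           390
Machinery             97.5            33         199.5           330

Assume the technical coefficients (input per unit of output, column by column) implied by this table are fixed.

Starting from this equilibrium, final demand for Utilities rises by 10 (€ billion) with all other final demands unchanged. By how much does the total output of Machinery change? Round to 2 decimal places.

Technical coefficients a_ij = z_ij / X_j:
  a_UU = 156/390 = 0.40, a_MU = 97.5/390 = 0.25
  a_UM = 148.5/330 = 0.45, a_MM = 33/330 = 0.10
I − A =
  [   0.60    -0.45]
  [  -0.25     0.90]
det(I−A) = (0.60)(0.90) − (-0.45)(-0.25) = 0.4275
adj(I−A) = [[0.90, 0.45], [0.25, 0.60]]
(I − A)⁻¹ = adj(I−A) / det(I−A) ≈
  [   2.1053     1.0526]
  [   0.5848     1.4035]
Δx = (I − A)⁻¹ Δd with Δd having +10 in the Utilities component and 0 elsewhere.
So Δx_M = L_MU · (+10), where L_MU = adj(I−A)_MU / det(I−A) = 0.25 / 0.4275.
Δx_M = 0.25 × (+10) / 0.4275 = 2.50 / 0.4275 ≈ 5.85.

Δx_M = 5.85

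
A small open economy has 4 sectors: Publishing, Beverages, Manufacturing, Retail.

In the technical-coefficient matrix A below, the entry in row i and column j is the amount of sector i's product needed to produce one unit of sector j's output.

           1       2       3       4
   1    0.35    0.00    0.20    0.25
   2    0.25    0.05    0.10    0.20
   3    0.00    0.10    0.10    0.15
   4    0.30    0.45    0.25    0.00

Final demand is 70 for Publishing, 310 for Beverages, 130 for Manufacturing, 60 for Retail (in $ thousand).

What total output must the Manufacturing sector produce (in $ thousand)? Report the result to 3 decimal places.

x_3 = 291.619

I − A =
  [   0.65     0.00    -0.20    -0.25]
  [  -0.25     0.95    -0.10    -0.20]
  [   0.00    -0.10     0.90    -0.15]
  [  -0.30    -0.45    -0.25     1.00]
Compute the cofactors C_ij = (−1)^(i+j)·(3×3 minor ij) of I−A; the adjugate is their transpose:
adj(I−A) = Cᵀ =
  [ 0.716625   0.141000   0.242625   0.243750]
  [ 0.274125   0.484125   0.167625   0.190500]
  [ 0.090625   0.101375   0.459625   0.111875]
  [ 0.361000   0.285500   0.263125   0.544250]
det(I−A) = Σ_j (I−A)_1j·C_1j = (0.65)(0.716625) + (0.00)(0.274125) + (-0.20)(0.090625) + (-0.25)(0.361000) = 0.35743125
(I − A)⁻¹ = adj(I−A) / det(I−A) ≈
  [   2.0049     0.3945     0.6788     0.6819]
  [   0.7669     1.3545     0.4690     0.5330]
  [   0.2535     0.2836     1.2859     0.3130]
  [   1.0100     0.7988     0.7362     1.5227]
x = (I − A)⁻¹ d = adj(I−A)·d / det(I−A), with det(I−A) = 0.35743125:
  x_1 = (0.716625·70 + 0.141000·310 + 0.242625·130 + 0.243750·60) / 0.35743125 = 140.04 / 0.35743125 ≈ 391.796
  x_2 = (0.274125·70 + 0.484125·310 + 0.167625·130 + 0.190500·60) / 0.35743125 = 202.48875 / 0.35743125 ≈ 566.511
  x_3 = (0.090625·70 + 0.101375·310 + 0.459625·130 + 0.111875·60) / 0.35743125 = 104.23375 / 0.35743125 ≈ 291.619
  x_4 = (0.361000·70 + 0.285500·310 + 0.263125·130 + 0.544250·60) / 0.35743125 = 180.63625 / 0.35743125 ≈ 505.373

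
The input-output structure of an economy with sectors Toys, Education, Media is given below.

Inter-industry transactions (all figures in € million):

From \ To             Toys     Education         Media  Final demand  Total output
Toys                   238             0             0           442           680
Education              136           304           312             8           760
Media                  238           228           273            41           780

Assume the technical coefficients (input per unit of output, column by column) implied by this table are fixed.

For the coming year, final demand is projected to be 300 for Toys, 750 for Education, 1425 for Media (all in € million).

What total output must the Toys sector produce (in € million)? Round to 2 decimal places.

x_1 = 461.54

Technical coefficients a_ij = z_ij / X_j:
  a_11 = 238/680 = 0.35, a_21 = 136/680 = 0.20, a_31 = 238/680 = 0.35
  a_12 = 0/760 = 0.00, a_22 = 304/760 = 0.40, a_32 = 228/760 = 0.30
  a_13 = 0/780 = 0.00, a_23 = 312/780 = 0.40, a_33 = 273/780 = 0.35
I − A =
  [   0.65     0.00     0.00]
  [  -0.20     0.60    -0.40]
  [  -0.35    -0.30     0.65]
Cofactors of I−A, C_ij = (−1)^(i+j)·(minor ij) (rows/columns in the sector order above):
  C_11 = (0.60)(0.65) − (-0.40)(-0.30) = 0.2700
  C_12 = −[(-0.20)(0.65) − (-0.40)(-0.35)] = 0.2700
  C_13 = (-0.20)(-0.30) − (0.60)(-0.35) = 0.2700
  C_21 = −[(0.00)(0.65) − (0.00)(-0.30)] = 0.0000
  C_22 = (0.65)(0.65) − (0.00)(-0.35) = 0.4225
  C_23 = −[(0.65)(-0.30) − (0.00)(-0.35)] = 0.1950
  C_31 = (0.00)(-0.40) − (0.00)(0.60) = 0.0000
  C_32 = −[(0.65)(-0.40) − (0.00)(-0.20)] = 0.2600
  C_33 = (0.65)(0.60) − (0.00)(-0.20) = 0.3900
det(I−A) = Σ_j (I−A)_1j·C_1j = (0.65)(0.2700) + (0.00)(0.2700) + (0.00)(0.2700) = 0.1755
adj(I−A) = Cᵀ =
  [ 0.2700   0.0000   0.0000]
  [ 0.2700   0.4225   0.2600]
  [ 0.2700   0.1950   0.3900]
(I − A)⁻¹ = adj(I−A) / det(I−A) ≈
  [   1.5385     0.0000     0.0000]
  [   1.5385     2.4074     1.4815]
  [   1.5385     1.1111     2.2222]
x = (I − A)⁻¹ d = adj(I−A)·d / det(I−A), with det(I−A) = 0.1755:
  x_1 = (0.2700·300 + 0.0000·750 + 0.0000·1425) / 0.1755 = 81.00 / 0.1755 ≈ 461.54
  x_2 = (0.2700·300 + 0.4225·750 + 0.2600·1425) / 0.1755 = 768.375 / 0.1755 ≈ 4378.21
  x_3 = (0.2700·300 + 0.1950·750 + 0.3900·1425) / 0.1755 = 783.00 / 0.1755 ≈ 4461.54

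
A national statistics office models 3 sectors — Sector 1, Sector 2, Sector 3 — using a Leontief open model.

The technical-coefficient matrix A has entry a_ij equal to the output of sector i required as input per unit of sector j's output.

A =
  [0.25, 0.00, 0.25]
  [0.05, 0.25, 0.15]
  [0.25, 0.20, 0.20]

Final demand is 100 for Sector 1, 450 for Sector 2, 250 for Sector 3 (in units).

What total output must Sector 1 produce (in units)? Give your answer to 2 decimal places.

I − A =
  [   0.75     0.00    -0.25]
  [  -0.05     0.75    -0.15]
  [  -0.25    -0.20     0.80]
Cofactors of I−A, C_ij = (−1)^(i+j)·(minor ij) (rows/columns in the sector order above):
  C_11 = (0.75)(0.80) − (-0.15)(-0.20) = 0.5700
  C_12 = −[(-0.05)(0.80) − (-0.15)(-0.25)] = 0.0775
  C_13 = (-0.05)(-0.20) − (0.75)(-0.25) = 0.1975
  C_21 = −[(0.00)(0.80) − (-0.25)(-0.20)] = 0.0500
  C_22 = (0.75)(0.80) − (-0.25)(-0.25) = 0.5375
  C_23 = −[(0.75)(-0.20) − (0.00)(-0.25)] = 0.1500
  C_31 = (0.00)(-0.15) − (-0.25)(0.75) = 0.1875
  C_32 = −[(0.75)(-0.15) − (-0.25)(-0.05)] = 0.1250
  C_33 = (0.75)(0.75) − (0.00)(-0.05) = 0.5625
det(I−A) = Σ_j (I−A)_1j·C_1j = (0.75)(0.5700) + (0.00)(0.0775) + (-0.25)(0.1975) = 0.378125
adj(I−A) = Cᵀ =
  [ 0.5700   0.0500   0.1875]
  [ 0.0775   0.5375   0.1250]
  [ 0.1975   0.1500   0.5625]
(I − A)⁻¹ = adj(I−A) / det(I−A) ≈
  [   1.5074     0.1322     0.4959]
  [   0.2050     1.4215     0.3306]
  [   0.5223     0.3967     1.4876]
x = (I − A)⁻¹ d = adj(I−A)·d / det(I−A), with det(I−A) = 0.378125:
  x_1 = (0.5700·100 + 0.0500·450 + 0.1875·250) / 0.378125 = 126.375 / 0.378125 ≈ 334.21
  x_2 = (0.0775·100 + 0.5375·450 + 0.1250·250) / 0.378125 = 280.875 / 0.378125 ≈ 742.81
  x_3 = (0.1975·100 + 0.1500·450 + 0.5625·250) / 0.378125 = 227.875 / 0.378125 ≈ 602.64

x_1 = 334.21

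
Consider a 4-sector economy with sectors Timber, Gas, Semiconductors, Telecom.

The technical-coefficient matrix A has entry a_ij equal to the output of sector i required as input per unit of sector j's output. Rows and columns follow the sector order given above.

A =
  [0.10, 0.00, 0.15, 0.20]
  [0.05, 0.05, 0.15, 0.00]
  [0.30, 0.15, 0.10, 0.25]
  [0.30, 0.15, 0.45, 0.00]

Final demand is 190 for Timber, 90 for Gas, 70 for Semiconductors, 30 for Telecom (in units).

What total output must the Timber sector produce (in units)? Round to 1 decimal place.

x_1 = 321.5

I − A =
  [   0.90     0.00    -0.15    -0.20]
  [  -0.05     0.95    -0.15     0.00]
  [  -0.30    -0.15     0.90    -0.25]
  [  -0.30    -0.15    -0.45     1.00]
Compute the cofactors C_ij = (−1)^(i+j)·(3×3 minor ij) of I−A; the adjugate is their transpose:
adj(I−A) = Cᵀ =
  [ 0.720000   0.068625   0.232500   0.202125]
  [ 0.095625   0.571500   0.138000   0.053625]
  [ 0.365625   0.168750   0.796500   0.272250]
  [ 0.394875   0.182250   0.448875   0.705375]
det(I−A) = Σ_j (I−A)_1j·C_1j = (0.90)(0.720000) + (0.00)(0.095625) + (-0.15)(0.365625) + (-0.20)(0.394875) = 0.51418125
(I − A)⁻¹ = adj(I−A) / det(I−A) ≈
  [   1.4003     0.1335     0.4522     0.3931]
  [   0.1860     1.1115     0.2684     0.1043]
  [   0.7111     0.3282     1.5491     0.5295]
  [   0.7680     0.3544     0.8730     1.3718]
x = (I − A)⁻¹ d = adj(I−A)·d / det(I−A), with det(I−A) = 0.51418125:
  x_1 = (0.720000·190 + 0.068625·90 + 0.232500·70 + 0.202125·30) / 0.51418125 = 165.315 / 0.51418125 ≈ 321.5
  x_2 = (0.095625·190 + 0.571500·90 + 0.138000·70 + 0.053625·30) / 0.51418125 = 80.8725 / 0.51418125 ≈ 157.3
  x_3 = (0.365625·190 + 0.168750·90 + 0.796500·70 + 0.272250·30) / 0.51418125 = 148.57875 / 0.51418125 ≈ 289.0
  x_4 = (0.394875·190 + 0.182250·90 + 0.448875·70 + 0.705375·30) / 0.51418125 = 144.01125 / 0.51418125 ≈ 280.1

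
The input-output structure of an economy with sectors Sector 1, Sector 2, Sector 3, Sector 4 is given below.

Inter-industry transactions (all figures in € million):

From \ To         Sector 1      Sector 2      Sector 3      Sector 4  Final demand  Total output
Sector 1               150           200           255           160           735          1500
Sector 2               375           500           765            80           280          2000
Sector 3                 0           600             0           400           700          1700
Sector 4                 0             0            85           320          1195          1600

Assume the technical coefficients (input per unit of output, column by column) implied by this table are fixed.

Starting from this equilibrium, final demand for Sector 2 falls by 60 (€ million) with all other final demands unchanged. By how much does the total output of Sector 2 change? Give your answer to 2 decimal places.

Δx_2 = -105.10

Technical coefficients a_ij = z_ij / X_j:
  a_11 = 150/1500 = 0.10, a_21 = 375/1500 = 0.25, a_31 = 0/1500 = 0.00, a_41 = 0/1500 = 0.00
  a_12 = 200/2000 = 0.10, a_22 = 500/2000 = 0.25, a_32 = 600/2000 = 0.30, a_42 = 0/2000 = 0.00
  a_13 = 255/1700 = 0.15, a_23 = 765/1700 = 0.45, a_33 = 0/1700 = 0.00, a_43 = 85/1700 = 0.05
  a_14 = 160/1600 = 0.10, a_24 = 80/1600 = 0.05, a_34 = 400/1600 = 0.25, a_44 = 320/1600 = 0.20
I − A =
  [   0.90    -0.10    -0.15    -0.10]
  [  -0.25     0.75    -0.45    -0.05]
  [   0.00    -0.30     1.00    -0.25]
  [   0.00     0.00    -0.05     0.80]
Compute the cofactors C_ij = (−1)^(i+j)·(3×3 minor ij) of I−A; the adjugate is their transpose:
adj(I−A) = Cᵀ =
  [ 0.481875   0.116250   0.130000   0.108125]
  [ 0.196875   0.708750   0.357500   0.180625]
  [ 0.060000   0.216000   0.520000   0.183500]
  [ 0.003750   0.013500   0.032500   0.517250]
det(I−A) = Σ_j (I−A)_1j·C_1j = (0.90)(0.481875) + (-0.10)(0.196875) + (-0.15)(0.060000) + (-0.10)(0.003750) = 0.404625
(I − A)⁻¹ = adj(I−A) / det(I−A) ≈
  [   1.1909     0.2873     0.3213     0.2672]
  [   0.4866     1.7516     0.8835     0.4464]
  [   0.1483     0.5338     1.2851     0.4535]
  [   0.0093     0.0334     0.0803     1.2783]
Δx = (I − A)⁻¹ Δd with Δd having -60 in the Sector 2 component and 0 elsewhere.
So Δx_2 = L_22 · (-60), where L_22 = adj(I−A)_22 / det(I−A) = 0.708750 / 0.404625.
Δx_2 = 0.708750 × (-60) / 0.404625 = -42.525 / 0.404625 ≈ -105.10.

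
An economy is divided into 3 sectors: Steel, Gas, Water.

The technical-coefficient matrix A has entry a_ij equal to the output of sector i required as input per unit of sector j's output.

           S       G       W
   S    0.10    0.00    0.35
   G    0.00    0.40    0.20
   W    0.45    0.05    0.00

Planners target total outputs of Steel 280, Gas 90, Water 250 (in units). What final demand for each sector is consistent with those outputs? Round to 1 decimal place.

I − A =
  [   0.90     0.00    -0.35]
  [   0.00     0.60    -0.20]
  [  -0.45    -0.05     1.00]
d = (I − A) x:
  d_S = (+0.90)·280 + (+0.00)·90 + (-0.35)·250 = 164.5
  d_G = (+0.00)·280 + (+0.60)·90 + (-0.20)·250 = 4.0
  d_W = (-0.45)·280 + (-0.05)·90 + (+1.00)·250 = 119.5

d_S = 164.5, d_G = 4.0, d_W = 119.5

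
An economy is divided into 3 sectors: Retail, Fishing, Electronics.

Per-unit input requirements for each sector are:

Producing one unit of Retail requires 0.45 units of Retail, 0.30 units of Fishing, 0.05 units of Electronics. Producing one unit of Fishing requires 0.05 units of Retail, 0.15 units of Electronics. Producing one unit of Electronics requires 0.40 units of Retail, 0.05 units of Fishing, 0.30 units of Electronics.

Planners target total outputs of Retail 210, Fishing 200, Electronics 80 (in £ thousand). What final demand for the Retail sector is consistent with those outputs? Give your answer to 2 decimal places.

d_1 = 73.50

I − A =
  [   0.55    -0.05    -0.40]
  [  -0.30     1.00    -0.05]
  [  -0.05    -0.15     0.70]
d = (I − A) x:
  d_1 = (+0.55)·210 + (-0.05)·200 + (-0.40)·80 = 73.50
  d_2 = (-0.30)·210 + (+1.00)·200 + (-0.05)·80 = 133.00
  d_3 = (-0.05)·210 + (-0.15)·200 + (+0.70)·80 = 15.50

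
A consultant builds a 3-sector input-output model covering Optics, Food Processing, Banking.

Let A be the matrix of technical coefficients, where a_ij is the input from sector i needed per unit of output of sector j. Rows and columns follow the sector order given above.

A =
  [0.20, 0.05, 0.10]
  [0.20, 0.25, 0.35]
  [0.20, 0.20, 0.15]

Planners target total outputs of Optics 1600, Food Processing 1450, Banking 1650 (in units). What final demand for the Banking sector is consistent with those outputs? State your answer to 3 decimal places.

I − A =
  [   0.80    -0.05    -0.10]
  [  -0.20     0.75    -0.35]
  [  -0.20    -0.20     0.85]
d = (I − A) x:
  d_O = (+0.80)·1600 + (-0.05)·1450 + (-0.10)·1650 = 1042.500
  d_F = (-0.20)·1600 + (+0.75)·1450 + (-0.35)·1650 = 190.000
  d_B = (-0.20)·1600 + (-0.20)·1450 + (+0.85)·1650 = 792.500

d_B = 792.500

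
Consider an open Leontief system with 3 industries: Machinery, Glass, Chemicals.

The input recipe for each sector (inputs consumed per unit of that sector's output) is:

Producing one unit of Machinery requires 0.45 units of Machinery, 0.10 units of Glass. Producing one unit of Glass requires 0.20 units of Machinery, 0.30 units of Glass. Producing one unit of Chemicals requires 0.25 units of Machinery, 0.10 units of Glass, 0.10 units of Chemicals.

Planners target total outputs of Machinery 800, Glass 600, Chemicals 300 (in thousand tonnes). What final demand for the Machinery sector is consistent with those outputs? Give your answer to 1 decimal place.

d_M = 245.0

I − A =
  [   0.55    -0.20    -0.25]
  [  -0.10     0.70    -0.10]
  [   0.00     0.00     0.90]
d = (I − A) x:
  d_M = (+0.55)·800 + (-0.20)·600 + (-0.25)·300 = 245.0
  d_G = (-0.10)·800 + (+0.70)·600 + (-0.10)·300 = 310.0
  d_C = (+0.00)·800 + (+0.00)·600 + (+0.90)·300 = 270.0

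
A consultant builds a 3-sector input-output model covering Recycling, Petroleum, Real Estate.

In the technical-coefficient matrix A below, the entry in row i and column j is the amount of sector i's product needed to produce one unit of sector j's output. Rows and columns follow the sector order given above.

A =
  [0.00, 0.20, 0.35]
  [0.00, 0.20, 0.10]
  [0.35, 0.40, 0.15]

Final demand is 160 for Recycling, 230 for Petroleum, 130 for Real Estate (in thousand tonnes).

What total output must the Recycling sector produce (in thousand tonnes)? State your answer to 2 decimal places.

I − A =
  [   1.00    -0.20    -0.35]
  [   0.00     0.80    -0.10]
  [  -0.35    -0.40     0.85]
Cofactors of I−A, C_ij = (−1)^(i+j)·(minor ij) (rows/columns in the sector order above):
  C_11 = (0.80)(0.85) − (-0.10)(-0.40) = 0.6400
  C_12 = −[(0.00)(0.85) − (-0.10)(-0.35)] = 0.0350
  C_13 = (0.00)(-0.40) − (0.80)(-0.35) = 0.2800
  C_21 = −[(-0.20)(0.85) − (-0.35)(-0.40)] = 0.3100
  C_22 = (1.00)(0.85) − (-0.35)(-0.35) = 0.7275
  C_23 = −[(1.00)(-0.40) − (-0.20)(-0.35)] = 0.4700
  C_31 = (-0.20)(-0.10) − (-0.35)(0.80) = 0.3000
  C_32 = −[(1.00)(-0.10) − (-0.35)(0.00)] = 0.1000
  C_33 = (1.00)(0.80) − (-0.20)(0.00) = 0.8000
det(I−A) = Σ_j (I−A)_1j·C_1j = (1.00)(0.6400) + (-0.20)(0.0350) + (-0.35)(0.2800) = 0.5350
adj(I−A) = Cᵀ =
  [ 0.6400   0.3100   0.3000]
  [ 0.0350   0.7275   0.1000]
  [ 0.2800   0.4700   0.8000]
(I − A)⁻¹ = adj(I−A) / det(I−A) ≈
  [   1.1963     0.5794     0.5607]
  [   0.0654     1.3598     0.1869]
  [   0.5234     0.8785     1.4953]
x = (I − A)⁻¹ d = adj(I−A)·d / det(I−A), with det(I−A) = 0.5350:
  x_1 = (0.6400·160 + 0.3100·230 + 0.3000·130) / 0.5350 = 212.70 / 0.5350 ≈ 397.57
  x_2 = (0.0350·160 + 0.7275·230 + 0.1000·130) / 0.5350 = 185.925 / 0.5350 ≈ 347.52
  x_3 = (0.2800·160 + 0.4700·230 + 0.8000·130) / 0.5350 = 256.90 / 0.5350 ≈ 480.19

x_1 = 397.57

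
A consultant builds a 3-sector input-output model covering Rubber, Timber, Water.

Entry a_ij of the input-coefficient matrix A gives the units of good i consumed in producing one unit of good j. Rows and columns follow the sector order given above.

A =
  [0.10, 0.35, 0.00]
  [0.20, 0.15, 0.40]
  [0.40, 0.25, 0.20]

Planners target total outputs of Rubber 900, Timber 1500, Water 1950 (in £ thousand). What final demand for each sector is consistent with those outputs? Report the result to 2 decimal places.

d_R = 285.00, d_T = 315.00, d_W = 825.00

I − A =
  [   0.90    -0.35     0.00]
  [  -0.20     0.85    -0.40]
  [  -0.40    -0.25     0.80]
d = (I − A) x:
  d_R = (+0.90)·900 + (-0.35)·1500 + (+0.00)·1950 = 285.00
  d_T = (-0.20)·900 + (+0.85)·1500 + (-0.40)·1950 = 315.00
  d_W = (-0.40)·900 + (-0.25)·1500 + (+0.80)·1950 = 825.00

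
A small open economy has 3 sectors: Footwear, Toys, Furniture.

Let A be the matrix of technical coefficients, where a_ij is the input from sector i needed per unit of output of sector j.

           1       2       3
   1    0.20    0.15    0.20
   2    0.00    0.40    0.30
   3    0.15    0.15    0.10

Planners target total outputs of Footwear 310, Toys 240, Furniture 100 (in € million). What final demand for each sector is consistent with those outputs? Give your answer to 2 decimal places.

I − A =
  [   0.80    -0.15    -0.20]
  [   0.00     0.60    -0.30]
  [  -0.15    -0.15     0.90]
d = (I − A) x:
  d_1 = (+0.80)·310 + (-0.15)·240 + (-0.20)·100 = 192.00
  d_2 = (+0.00)·310 + (+0.60)·240 + (-0.30)·100 = 114.00
  d_3 = (-0.15)·310 + (-0.15)·240 + (+0.90)·100 = 7.50

d_1 = 192.00, d_2 = 114.00, d_3 = 7.50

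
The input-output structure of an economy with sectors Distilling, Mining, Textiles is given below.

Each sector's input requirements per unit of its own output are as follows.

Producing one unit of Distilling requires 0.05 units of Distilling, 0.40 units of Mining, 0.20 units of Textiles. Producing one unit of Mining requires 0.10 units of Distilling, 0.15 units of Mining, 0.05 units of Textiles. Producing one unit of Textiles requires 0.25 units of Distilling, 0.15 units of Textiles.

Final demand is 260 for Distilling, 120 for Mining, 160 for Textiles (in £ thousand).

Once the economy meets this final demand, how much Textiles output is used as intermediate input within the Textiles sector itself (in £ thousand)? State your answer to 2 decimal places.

I − A =
  [   0.95    -0.10    -0.25]
  [  -0.40     0.85     0.00]
  [  -0.20    -0.05     0.85]
Cofactors of I−A, C_ij = (−1)^(i+j)·(minor ij) (rows/columns in the sector order above):
  C_11 = (0.85)(0.85) − (0.00)(-0.05) = 0.7225
  C_12 = −[(-0.40)(0.85) − (0.00)(-0.20)] = 0.3400
  C_13 = (-0.40)(-0.05) − (0.85)(-0.20) = 0.1900
  C_21 = −[(-0.10)(0.85) − (-0.25)(-0.05)] = 0.0975
  C_22 = (0.95)(0.85) − (-0.25)(-0.20) = 0.7575
  C_23 = −[(0.95)(-0.05) − (-0.10)(-0.20)] = 0.0675
  C_31 = (-0.10)(0.00) − (-0.25)(0.85) = 0.2125
  C_32 = −[(0.95)(0.00) − (-0.25)(-0.40)] = 0.1000
  C_33 = (0.95)(0.85) − (-0.10)(-0.40) = 0.7675
det(I−A) = Σ_j (I−A)_1j·C_1j = (0.95)(0.7225) + (-0.10)(0.3400) + (-0.25)(0.1900) = 0.604875
adj(I−A) = Cᵀ =
  [ 0.7225   0.0975   0.2125]
  [ 0.3400   0.7575   0.1000]
  [ 0.1900   0.0675   0.7675]
(I − A)⁻¹ = adj(I−A) / det(I−A) ≈
  [   1.1945     0.1612     0.3513]
  [   0.5621     1.2523     0.1653]
  [   0.3141     0.1116     1.2689]
First solve x = (I − A)⁻¹ d = adj(I−A)·d / det(I−A); in particular x_T = (0.1900·260 + 0.0675·120 + 0.7675·160) / 0.604875 = 180.30 / 0.604875 ≈ 298.0781.
Intermediate flow from T to T: z_TT = a_TT · x_T = 0.15 × 180.30 / 0.604875 = 27.045 / 0.604875 ≈ 44.71.

z_TT = 44.71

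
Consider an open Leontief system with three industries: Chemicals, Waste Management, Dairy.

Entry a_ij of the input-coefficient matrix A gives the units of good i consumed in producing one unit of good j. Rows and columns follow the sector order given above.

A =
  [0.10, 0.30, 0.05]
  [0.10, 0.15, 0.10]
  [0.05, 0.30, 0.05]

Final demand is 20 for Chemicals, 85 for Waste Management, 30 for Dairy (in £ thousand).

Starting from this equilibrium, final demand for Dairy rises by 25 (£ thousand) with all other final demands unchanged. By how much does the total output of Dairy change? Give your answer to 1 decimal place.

Δx_D = 27.6

I − A =
  [   0.90    -0.30    -0.05]
  [  -0.10     0.85    -0.10]
  [  -0.05    -0.30     0.95]
Cofactors of I−A, C_ij = (−1)^(i+j)·(minor ij) (rows/columns in the sector order above):
  C_11 = (0.85)(0.95) − (-0.10)(-0.30) = 0.7775
  C_12 = −[(-0.10)(0.95) − (-0.10)(-0.05)] = 0.1000
  C_13 = (-0.10)(-0.30) − (0.85)(-0.05) = 0.0725
  C_21 = −[(-0.30)(0.95) − (-0.05)(-0.30)] = 0.3000
  C_22 = (0.90)(0.95) − (-0.05)(-0.05) = 0.8525
  C_23 = −[(0.90)(-0.30) − (-0.30)(-0.05)] = 0.2850
  C_31 = (-0.30)(-0.10) − (-0.05)(0.85) = 0.0725
  C_32 = −[(0.90)(-0.10) − (-0.05)(-0.10)] = 0.0950
  C_33 = (0.90)(0.85) − (-0.30)(-0.10) = 0.7350
det(I−A) = Σ_j (I−A)_1j·C_1j = (0.90)(0.7775) + (-0.30)(0.1000) + (-0.05)(0.0725) = 0.666125
adj(I−A) = Cᵀ =
  [ 0.7775   0.3000   0.0725]
  [ 0.1000   0.8525   0.0950]
  [ 0.0725   0.2850   0.7350]
(I − A)⁻¹ = adj(I−A) / det(I−A) ≈
  [   1.1672     0.4504     0.1088]
  [   0.1501     1.2798     0.1426]
  [   0.1088     0.4278     1.1034]
Δx = (I − A)⁻¹ Δd with Δd having +25 in the Dairy component and 0 elsewhere.
So Δx_D = L_DD · (+25), where L_DD = adj(I−A)_DD / det(I−A) = 0.7350 / 0.666125.
Δx_D = 0.7350 × (+25) / 0.666125 = 18.375 / 0.666125 ≈ 27.6.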